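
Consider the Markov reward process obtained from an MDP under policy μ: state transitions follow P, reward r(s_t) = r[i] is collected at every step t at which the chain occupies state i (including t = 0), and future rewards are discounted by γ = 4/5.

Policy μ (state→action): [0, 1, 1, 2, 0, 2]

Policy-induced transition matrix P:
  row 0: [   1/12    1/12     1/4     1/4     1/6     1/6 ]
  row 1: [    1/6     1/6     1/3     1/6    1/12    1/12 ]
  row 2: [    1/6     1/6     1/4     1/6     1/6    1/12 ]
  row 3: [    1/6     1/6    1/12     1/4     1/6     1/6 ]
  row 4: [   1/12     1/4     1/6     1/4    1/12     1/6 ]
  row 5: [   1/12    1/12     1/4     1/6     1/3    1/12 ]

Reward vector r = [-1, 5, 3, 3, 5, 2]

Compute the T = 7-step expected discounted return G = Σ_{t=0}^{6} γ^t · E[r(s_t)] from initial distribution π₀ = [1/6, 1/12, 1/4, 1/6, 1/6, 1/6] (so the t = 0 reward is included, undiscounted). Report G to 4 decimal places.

t=0: π = [0.1667, 0.0833, 0.2500, 0.1667, 0.1667, 0.1667], E[r] = 2.6667, γ^t·E[r] = 2.666667, running G = 2.666667
t=1: π = [0.1250, 0.1528, 0.2153, 0.2083, 0.1736, 0.1250], E[r] = 3.0278, γ^t·E[r] = 2.422222, running G = 5.088889
t=2: π = [0.1314, 0.1603, 0.2135, 0.2089, 0.1603, 0.1256], E[r] = 2.9902, γ^t·E[r] = 1.913704, running G = 7.002593
t=3: π = [0.1319, 0.1586, 0.2152, 0.2084, 0.1609, 0.1250], E[r] = 2.9864, γ^t·E[r] = 1.529012, running G = 8.531605
t=4: π = [0.1318, 0.1587, 0.2151, 0.2084, 0.1609, 0.1251], E[r] = 2.9866, γ^t·E[r] = 1.223312, running G = 9.754917
t=5: π = [0.1318, 0.1587, 0.2151, 0.2084, 0.1609, 0.1251], E[r] = 2.9866, γ^t·E[r] = 0.978653, running G = 10.733569
t=6: π = [0.1318, 0.1587, 0.2151, 0.2084, 0.1609, 0.1251], E[r] = 2.9866, γ^t·E[r] = 0.782922, running G = 11.516492

G = 11.5165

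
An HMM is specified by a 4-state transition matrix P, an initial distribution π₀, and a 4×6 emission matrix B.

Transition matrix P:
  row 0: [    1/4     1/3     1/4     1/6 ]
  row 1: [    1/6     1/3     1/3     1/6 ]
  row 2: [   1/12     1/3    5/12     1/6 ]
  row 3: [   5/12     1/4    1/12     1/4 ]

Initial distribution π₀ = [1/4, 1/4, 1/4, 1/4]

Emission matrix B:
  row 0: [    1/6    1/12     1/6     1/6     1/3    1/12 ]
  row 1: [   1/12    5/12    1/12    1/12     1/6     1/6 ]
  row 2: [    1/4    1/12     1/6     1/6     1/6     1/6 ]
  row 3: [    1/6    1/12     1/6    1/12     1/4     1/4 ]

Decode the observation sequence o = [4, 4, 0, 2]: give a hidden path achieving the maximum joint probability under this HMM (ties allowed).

path = [3, 0, 2, 2]

t=0: δ = [8.333e-02, 4.167e-02, 4.167e-02, 6.250e-02]  (obs o_0=4)
t=1: δ = [8.681e-03, 4.630e-03, 3.472e-03, 3.906e-03]  ψ = [3, 0, 0, 3]  (obs o_1=4)
t=2: δ = [3.617e-04, 2.411e-04, 5.425e-04, 2.411e-04]  ψ = [0, 0, 0, 0]  (obs o_2=0)
t=3: δ = [1.674e-05, 1.507e-05, 3.768e-05, 1.507e-05]  ψ = [3, 2, 2, 2]  (obs o_3=2)
backtrack: best end state = 2; path = [3, 0, 2, 2]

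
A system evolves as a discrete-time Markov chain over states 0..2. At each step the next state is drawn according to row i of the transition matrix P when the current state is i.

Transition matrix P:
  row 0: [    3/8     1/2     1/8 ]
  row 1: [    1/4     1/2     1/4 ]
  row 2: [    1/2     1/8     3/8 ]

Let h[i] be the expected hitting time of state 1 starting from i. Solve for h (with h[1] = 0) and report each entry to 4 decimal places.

First-step conditioning: h[1] = 0; for i ≠ 1, h[i] = 1 + Σ_k P[i][k]·h[k].
  h[0] = 1 + 3/8·h[0] + 1/8·h[2]
  h[2] = 1 + 1/2·h[0] + 3/8·h[2]
Solving the 2×2 linear system over states ≠ 1 gives exactly h = [16/7, 0, 24/7] (h[1] = 0 is the target).

h = [2.2857, 0.0000, 3.4286]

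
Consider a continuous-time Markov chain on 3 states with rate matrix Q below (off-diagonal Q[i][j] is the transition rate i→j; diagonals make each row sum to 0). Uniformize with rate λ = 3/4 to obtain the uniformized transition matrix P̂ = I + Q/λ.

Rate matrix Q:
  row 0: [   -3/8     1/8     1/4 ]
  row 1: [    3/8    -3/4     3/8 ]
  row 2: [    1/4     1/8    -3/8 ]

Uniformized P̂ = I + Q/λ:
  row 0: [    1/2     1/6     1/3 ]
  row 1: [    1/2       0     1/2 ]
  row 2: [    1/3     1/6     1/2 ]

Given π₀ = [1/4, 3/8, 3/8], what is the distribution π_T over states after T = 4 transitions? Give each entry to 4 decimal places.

t=0: π = [0.2500, 0.3750, 0.3750]
t=1: π = [0.4375, 0.1042, 0.4583]
t=2: π = [0.4236, 0.1493, 0.4271]
t=3: π = [0.4288, 0.1418, 0.4294]
t=4: π = [0.4284, 0.1430, 0.4285]

π = [0.4284, 0.1430, 0.4285]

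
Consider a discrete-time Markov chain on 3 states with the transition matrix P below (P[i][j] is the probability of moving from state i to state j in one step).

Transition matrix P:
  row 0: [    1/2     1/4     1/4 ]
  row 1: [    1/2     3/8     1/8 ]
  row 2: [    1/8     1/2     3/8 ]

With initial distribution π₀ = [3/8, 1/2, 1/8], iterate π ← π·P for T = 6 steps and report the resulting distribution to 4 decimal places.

π = [0.4117, 0.3530, 0.2353]

t=0: π = [0.3750, 0.5000, 0.1250]
t=1: π = [0.4531, 0.3438, 0.2031]
t=2: π = [0.4238, 0.3438, 0.2324]
t=3: π = [0.4128, 0.3511, 0.2361]
t=4: π = [0.4115, 0.3529, 0.2356]
t=5: π = [0.4116, 0.3530, 0.2353]
t=6: π = [0.4117, 0.3530, 0.2353]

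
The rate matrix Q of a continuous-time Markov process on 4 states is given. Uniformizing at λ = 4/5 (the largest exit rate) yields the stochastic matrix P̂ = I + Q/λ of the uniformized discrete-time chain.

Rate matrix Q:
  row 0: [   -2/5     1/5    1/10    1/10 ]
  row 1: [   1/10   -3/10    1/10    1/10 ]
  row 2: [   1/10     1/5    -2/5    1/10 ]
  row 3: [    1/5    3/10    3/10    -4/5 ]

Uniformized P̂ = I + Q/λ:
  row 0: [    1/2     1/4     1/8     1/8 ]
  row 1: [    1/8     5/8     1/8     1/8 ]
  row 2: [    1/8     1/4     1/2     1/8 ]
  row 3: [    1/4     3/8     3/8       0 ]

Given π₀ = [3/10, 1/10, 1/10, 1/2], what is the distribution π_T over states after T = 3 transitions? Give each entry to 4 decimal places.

t=0: π = [0.3000, 0.1000, 0.1000, 0.5000]
t=1: π = [0.3000, 0.3500, 0.2875, 0.0625]
t=2: π = [0.2453, 0.3891, 0.2484, 0.1172]
t=3: π = [0.2316, 0.4105, 0.2475, 0.1104]

π = [0.2316, 0.4105, 0.2475, 0.1104]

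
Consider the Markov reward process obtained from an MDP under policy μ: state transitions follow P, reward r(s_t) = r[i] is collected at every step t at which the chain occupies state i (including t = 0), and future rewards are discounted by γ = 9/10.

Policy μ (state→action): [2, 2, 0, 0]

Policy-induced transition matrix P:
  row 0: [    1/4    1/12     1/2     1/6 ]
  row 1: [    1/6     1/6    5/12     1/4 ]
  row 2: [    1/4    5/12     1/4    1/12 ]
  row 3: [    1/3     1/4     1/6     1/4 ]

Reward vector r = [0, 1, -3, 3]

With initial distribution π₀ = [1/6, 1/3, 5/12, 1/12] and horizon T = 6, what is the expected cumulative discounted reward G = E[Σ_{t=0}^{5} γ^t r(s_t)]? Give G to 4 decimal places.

t=0: π = [0.1667, 0.3333, 0.4167, 0.0833], E[r] = -0.6667, γ^t·E[r] = -0.666667, running G = -0.666667
t=1: π = [0.2292, 0.2639, 0.3403, 0.1667], E[r] = -0.2569, γ^t·E[r] = -0.231250, running G = -0.897917
t=2: π = [0.2419, 0.2465, 0.3374, 0.1742], E[r] = -0.2431, γ^t·E[r] = -0.196875, running G = -1.094792
t=3: π = [0.2440, 0.2454, 0.3370, 0.1736], E[r] = -0.2449, γ^t·E[r] = -0.178559, running G = -1.273350
t=4: π = [0.2440, 0.2451, 0.3374, 0.1735], E[r] = -0.2467, γ^t·E[r] = -0.161868, running G = -1.435218
t=5: π = [0.2440, 0.2451, 0.3374, 0.1734], E[r] = -0.2467, γ^t·E[r] = -0.145700, running G = -1.580919

G = -1.5809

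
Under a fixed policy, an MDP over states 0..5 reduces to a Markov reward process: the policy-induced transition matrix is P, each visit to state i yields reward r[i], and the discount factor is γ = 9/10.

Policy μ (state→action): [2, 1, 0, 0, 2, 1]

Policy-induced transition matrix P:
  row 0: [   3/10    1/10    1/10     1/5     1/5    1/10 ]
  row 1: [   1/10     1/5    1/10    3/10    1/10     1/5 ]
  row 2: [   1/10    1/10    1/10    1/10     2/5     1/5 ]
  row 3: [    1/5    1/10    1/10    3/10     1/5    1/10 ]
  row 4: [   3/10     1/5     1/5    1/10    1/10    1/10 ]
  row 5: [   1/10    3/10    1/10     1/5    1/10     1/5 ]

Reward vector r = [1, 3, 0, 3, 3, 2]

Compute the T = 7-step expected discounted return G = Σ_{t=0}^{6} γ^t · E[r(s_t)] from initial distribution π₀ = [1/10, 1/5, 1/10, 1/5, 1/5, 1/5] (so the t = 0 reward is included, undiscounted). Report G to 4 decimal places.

t=0: π = [0.1000, 0.2000, 0.1000, 0.2000, 0.2000, 0.2000], E[r] = 2.3000, γ^t·E[r] = 2.300000, running G = 2.300000
t=1: π = [0.1800, 0.1800, 0.1200, 0.2100, 0.1600, 0.1500], E[r] = 2.1300, γ^t·E[r] = 1.917000, running G = 4.217000
t=2: π = [0.1890, 0.1640, 0.1160, 0.2110, 0.1750, 0.1450], E[r] = 2.1290, γ^t·E[r] = 1.724490, running G = 5.941490
t=3: π = [0.1939, 0.1629, 0.1175, 0.2084, 0.1748, 0.1425], E[r] = 2.1172, γ^t·E[r] = 1.543439, running G = 7.484929
t=4: π = [0.1946, 0.1623, 0.1175, 0.2079, 0.1755, 0.1423], E[r] = 2.1161, γ^t·E[r] = 1.388380, running G = 8.873309
t=5: π = [0.1948, 0.1622, 0.1175, 0.2077, 0.1755, 0.1422], E[r] = 2.1155, γ^t·E[r] = 1.249210, running G = 10.122519
t=6: π = [0.1948, 0.1622, 0.1175, 0.2077, 0.1755, 0.1422], E[r] = 2.1155, γ^t·E[r] = 1.124259, running G = 11.246778

G = 11.2468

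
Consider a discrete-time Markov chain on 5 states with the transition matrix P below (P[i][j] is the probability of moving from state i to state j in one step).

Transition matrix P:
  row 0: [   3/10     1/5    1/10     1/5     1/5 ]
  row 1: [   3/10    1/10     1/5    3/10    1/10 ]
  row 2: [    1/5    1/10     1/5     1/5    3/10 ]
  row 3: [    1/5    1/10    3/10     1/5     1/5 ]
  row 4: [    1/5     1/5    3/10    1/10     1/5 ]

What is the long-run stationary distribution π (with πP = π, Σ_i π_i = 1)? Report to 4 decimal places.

Balance equations π_j = Σ_i π_i·P[i][j]:
  π_0 = 3/10·π_0 + 3/10·π_1 + 1/5·π_2 + 1/5·π_3 + 1/5·π_4
  π_1 = 1/5·π_0 + 1/10·π_1 + 1/10·π_2 + 1/10·π_3 + 1/5·π_4
  π_2 = 1/10·π_0 + 1/5·π_1 + 1/5·π_2 + 3/10·π_3 + 3/10·π_4
  π_3 = 1/5·π_0 + 3/10·π_1 + 1/5·π_2 + 1/5·π_3 + 1/10·π_4
  normalize: π_0 + π_1 + π_2 + π_3 + π_4 = 1
Solving the linear system gives exactly π = [2359/9900, 159/1100, 2141/9900, 959/4950, 2051/9900].

π = [0.2383, 0.1445, 0.2163, 0.1937, 0.2072]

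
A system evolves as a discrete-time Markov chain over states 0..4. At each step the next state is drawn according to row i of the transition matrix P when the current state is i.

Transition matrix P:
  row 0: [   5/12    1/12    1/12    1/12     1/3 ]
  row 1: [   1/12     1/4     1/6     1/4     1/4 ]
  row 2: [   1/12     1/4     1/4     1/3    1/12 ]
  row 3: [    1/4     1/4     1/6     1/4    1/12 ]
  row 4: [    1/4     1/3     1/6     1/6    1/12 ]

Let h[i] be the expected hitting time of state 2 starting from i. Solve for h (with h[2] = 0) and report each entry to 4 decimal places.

First-step conditioning: h[2] = 0; for i ≠ 2, h[i] = 1 + Σ_k P[i][k]·h[k].
  h[0] = 1 + 5/12·h[0] + 1/12·h[1] + 1/12·h[3] + 1/3·h[4]
  h[1] = 1 + 1/12·h[0] + 1/4·h[1] + 1/4·h[3] + 1/4·h[4]
  h[3] = 1 + 1/4·h[0] + 1/4·h[1] + 1/4·h[3] + 1/12·h[4]
  h[4] = 1 + 1/4·h[0] + 1/3·h[1] + 1/6·h[3] + 1/12·h[4]
Solving the 4×4 linear system over states ≠ 2 gives exactly h = [4560/601, 4062/601, 0, 4134/601, 4128/601] (h[2] = 0 is the target).

h = [7.5874, 6.7587, 0.0000, 6.8785, 6.8686]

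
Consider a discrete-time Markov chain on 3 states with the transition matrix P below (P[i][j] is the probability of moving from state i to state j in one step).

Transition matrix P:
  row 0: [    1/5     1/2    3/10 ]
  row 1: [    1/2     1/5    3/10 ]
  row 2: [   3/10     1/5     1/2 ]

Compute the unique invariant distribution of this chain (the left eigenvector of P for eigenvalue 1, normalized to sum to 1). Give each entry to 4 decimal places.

π = [0.3269, 0.2981, 0.3750]

Balance equations π_j = Σ_i π_i·P[i][j]:
  π_0 = 1/5·π_0 + 1/2·π_1 + 3/10·π_2
  π_1 = 1/2·π_0 + 1/5·π_1 + 1/5·π_2
  normalize: π_0 + π_1 + π_2 = 1
Solving the linear system gives exactly π = [17/52, 31/104, 3/8].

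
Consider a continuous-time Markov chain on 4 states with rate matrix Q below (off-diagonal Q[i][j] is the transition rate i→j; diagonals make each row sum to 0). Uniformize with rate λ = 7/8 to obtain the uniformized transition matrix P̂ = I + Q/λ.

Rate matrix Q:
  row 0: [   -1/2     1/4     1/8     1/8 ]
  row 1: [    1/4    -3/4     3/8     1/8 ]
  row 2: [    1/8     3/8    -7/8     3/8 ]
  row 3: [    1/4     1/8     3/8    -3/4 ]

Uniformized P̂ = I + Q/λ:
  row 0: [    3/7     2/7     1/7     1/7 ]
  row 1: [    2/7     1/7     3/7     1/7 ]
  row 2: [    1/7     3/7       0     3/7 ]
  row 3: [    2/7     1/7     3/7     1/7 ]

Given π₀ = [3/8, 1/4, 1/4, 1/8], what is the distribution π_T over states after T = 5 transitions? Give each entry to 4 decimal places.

t=0: π = [0.3750, 0.2500, 0.2500, 0.1250]
t=1: π = [0.3036, 0.2679, 0.2143, 0.2143]
t=2: π = [0.2985, 0.2474, 0.2500, 0.2041]
t=3: π = [0.2926, 0.2569, 0.2362, 0.2143]
t=4: π = [0.2938, 0.2521, 0.2438, 0.2103]
t=5: π = [0.2929, 0.2545, 0.2402, 0.2125]

π = [0.2929, 0.2545, 0.2402, 0.2125]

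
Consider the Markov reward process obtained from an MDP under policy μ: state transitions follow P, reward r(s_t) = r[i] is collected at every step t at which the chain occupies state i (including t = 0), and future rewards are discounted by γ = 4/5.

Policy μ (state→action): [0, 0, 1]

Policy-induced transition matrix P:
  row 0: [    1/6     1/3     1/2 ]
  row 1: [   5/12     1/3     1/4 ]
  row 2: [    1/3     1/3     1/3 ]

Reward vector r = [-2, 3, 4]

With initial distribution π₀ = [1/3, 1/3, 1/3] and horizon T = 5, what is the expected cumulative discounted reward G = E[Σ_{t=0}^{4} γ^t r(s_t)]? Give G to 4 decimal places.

t=0: π = [0.3333, 0.3333, 0.3333], E[r] = 1.6667, γ^t·E[r] = 1.666667, running G = 1.666667
t=1: π = [0.3056, 0.3333, 0.3611], E[r] = 1.8333, γ^t·E[r] = 1.466667, running G = 3.133333
t=2: π = [0.3102, 0.3333, 0.3565], E[r] = 1.8056, γ^t·E[r] = 1.155556, running G = 4.288889
t=3: π = [0.3094, 0.3333, 0.3573], E[r] = 1.8102, γ^t·E[r] = 0.926815, running G = 5.215704
t=4: π = [0.3095, 0.3333, 0.3571], E[r] = 1.8094, γ^t·E[r] = 0.741136, running G = 5.956840

G = 5.9568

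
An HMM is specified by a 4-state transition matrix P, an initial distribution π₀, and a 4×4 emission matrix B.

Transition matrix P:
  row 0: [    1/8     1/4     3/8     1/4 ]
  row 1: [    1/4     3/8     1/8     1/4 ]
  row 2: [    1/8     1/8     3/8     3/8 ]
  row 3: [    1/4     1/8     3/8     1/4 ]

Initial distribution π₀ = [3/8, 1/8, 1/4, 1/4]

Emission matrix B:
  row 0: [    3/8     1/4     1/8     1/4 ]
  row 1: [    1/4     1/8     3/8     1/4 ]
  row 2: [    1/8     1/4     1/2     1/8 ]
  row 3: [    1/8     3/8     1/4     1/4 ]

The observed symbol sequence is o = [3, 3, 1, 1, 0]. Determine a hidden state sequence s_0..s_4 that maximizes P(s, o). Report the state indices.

path = [0, 3, 2, 3, 0]

t=0: δ = [9.375e-02, 3.125e-02, 3.125e-02, 6.250e-02]  (obs o_0=3)
t=1: δ = [3.906e-03, 5.859e-03, 4.395e-03, 5.859e-03]  ψ = [3, 0, 0, 0]  (obs o_1=3)
t=2: δ = [3.662e-04, 2.747e-04, 5.493e-04, 6.180e-04]  ψ = [1, 1, 3, 2]  (obs o_2=1)
t=3: δ = [3.862e-05, 1.287e-05, 5.794e-05, 7.725e-05]  ψ = [3, 1, 3, 2]  (obs o_3=1)
t=4: δ = [7.242e-06, 2.414e-06, 3.621e-06, 2.716e-06]  ψ = [3, 0, 3, 2]  (obs o_4=0)
backtrack: best end state = 0; path = [0, 3, 2, 3, 0]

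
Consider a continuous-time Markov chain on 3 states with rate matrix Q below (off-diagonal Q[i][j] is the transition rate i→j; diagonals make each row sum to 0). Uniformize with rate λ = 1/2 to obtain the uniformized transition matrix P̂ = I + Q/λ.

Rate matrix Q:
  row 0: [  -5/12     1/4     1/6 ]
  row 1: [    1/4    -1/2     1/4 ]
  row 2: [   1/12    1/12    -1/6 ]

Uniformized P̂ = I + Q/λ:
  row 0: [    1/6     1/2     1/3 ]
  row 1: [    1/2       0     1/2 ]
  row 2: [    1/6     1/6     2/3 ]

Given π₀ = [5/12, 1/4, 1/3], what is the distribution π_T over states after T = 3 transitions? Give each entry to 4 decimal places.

π = [0.2353, 0.2172, 0.5475]

t=0: π = [0.4167, 0.2500, 0.3333]
t=1: π = [0.2500, 0.2639, 0.4861]
t=2: π = [0.2546, 0.2060, 0.5394]
t=3: π = [0.2353, 0.2172, 0.5475]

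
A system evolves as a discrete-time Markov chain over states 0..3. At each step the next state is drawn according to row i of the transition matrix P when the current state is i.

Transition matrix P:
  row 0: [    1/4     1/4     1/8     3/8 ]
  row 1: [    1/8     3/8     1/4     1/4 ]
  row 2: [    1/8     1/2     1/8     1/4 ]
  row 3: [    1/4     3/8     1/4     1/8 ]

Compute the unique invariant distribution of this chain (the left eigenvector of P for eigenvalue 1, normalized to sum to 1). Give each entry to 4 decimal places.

π = [0.1774, 0.3781, 0.2025, 0.2419]

Balance equations π_j = Σ_i π_i·P[i][j]:
  π_0 = 1/4·π_0 + 1/8·π_1 + 1/8·π_2 + 1/4·π_3
  π_1 = 1/4·π_0 + 3/8·π_1 + 1/2·π_2 + 3/8·π_3
  π_2 = 1/8·π_0 + 1/4·π_1 + 1/8·π_2 + 1/4·π_3
  normalize: π_0 + π_1 + π_2 + π_3 = 1
Solving the linear system gives exactly π = [11/62, 211/558, 113/558, 15/62].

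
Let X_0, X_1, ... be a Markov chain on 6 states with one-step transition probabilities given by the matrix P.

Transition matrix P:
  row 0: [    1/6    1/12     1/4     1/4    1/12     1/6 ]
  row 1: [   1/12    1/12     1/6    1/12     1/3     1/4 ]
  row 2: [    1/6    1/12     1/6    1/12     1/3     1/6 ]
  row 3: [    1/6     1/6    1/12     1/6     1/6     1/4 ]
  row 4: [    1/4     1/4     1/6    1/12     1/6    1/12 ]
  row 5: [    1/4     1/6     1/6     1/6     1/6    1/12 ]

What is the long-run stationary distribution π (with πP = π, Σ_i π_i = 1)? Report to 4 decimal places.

π = [0.1851, 0.1421, 0.1705, 0.1391, 0.2033, 0.1598]

Balance equations π_j = Σ_i π_i·P[i][j]:
  π_0 = 1/6·π_0 + 1/12·π_1 + 1/6·π_2 + 1/6·π_3 + 1/4·π_4 + 1/4·π_5
  π_1 = 1/12·π_0 + 1/12·π_1 + 1/12·π_2 + 1/6·π_3 + 1/4·π_4 + 1/6·π_5
  π_2 = 1/4·π_0 + 1/6·π_1 + 1/6·π_2 + 1/12·π_3 + 1/6·π_4 + 1/6·π_5
  π_3 = 1/4·π_0 + 1/12·π_1 + 1/12·π_2 + 1/6·π_3 + 1/12·π_4 + 1/6·π_5
  π_4 = 1/12·π_0 + 1/3·π_1 + 1/3·π_2 + 1/6·π_3 + 1/6·π_4 + 1/6·π_5
  normalize: π_0 + π_1 + π_2 + π_3 + π_4 + π_5 = 1
Solving the linear system gives exactly π = [26454/142927, 20315/142927, 24369/142927, 19880/142927, 29064/142927, 22845/142927].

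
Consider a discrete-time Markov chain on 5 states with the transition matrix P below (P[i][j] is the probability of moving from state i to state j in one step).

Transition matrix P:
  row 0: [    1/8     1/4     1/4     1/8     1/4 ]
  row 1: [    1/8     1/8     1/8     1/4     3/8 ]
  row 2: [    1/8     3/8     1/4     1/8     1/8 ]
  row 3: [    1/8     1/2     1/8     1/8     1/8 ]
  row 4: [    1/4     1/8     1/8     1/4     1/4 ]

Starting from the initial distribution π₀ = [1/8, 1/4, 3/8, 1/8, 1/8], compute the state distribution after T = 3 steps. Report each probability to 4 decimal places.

π = [0.1550, 0.2559, 0.1648, 0.1868, 0.2375]

t=0: π = [0.1250, 0.2500, 0.3750, 0.1250, 0.1250]
t=1: π = [0.1406, 0.2813, 0.1875, 0.1719, 0.2188]
t=2: π = [0.1523, 0.2539, 0.1660, 0.1875, 0.2402]
t=3: π = [0.1550, 0.2559, 0.1648, 0.1868, 0.2375]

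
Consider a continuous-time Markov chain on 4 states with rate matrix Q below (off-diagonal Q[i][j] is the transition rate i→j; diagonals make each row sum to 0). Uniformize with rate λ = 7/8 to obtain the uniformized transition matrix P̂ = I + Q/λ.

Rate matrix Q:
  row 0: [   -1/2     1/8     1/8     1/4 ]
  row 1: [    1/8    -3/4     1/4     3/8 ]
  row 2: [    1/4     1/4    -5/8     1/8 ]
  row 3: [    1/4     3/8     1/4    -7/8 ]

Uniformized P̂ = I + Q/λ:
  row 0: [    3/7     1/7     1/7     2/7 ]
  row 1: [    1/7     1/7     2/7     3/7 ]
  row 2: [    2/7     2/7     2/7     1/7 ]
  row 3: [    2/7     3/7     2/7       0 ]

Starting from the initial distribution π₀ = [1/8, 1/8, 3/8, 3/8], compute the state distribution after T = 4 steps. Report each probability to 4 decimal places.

π = [0.2922, 0.2382, 0.2436, 0.2260]

t=0: π = [0.1250, 0.1250, 0.3750, 0.3750]
t=1: π = [0.2857, 0.3036, 0.2679, 0.1429]
t=2: π = [0.2832, 0.2219, 0.2449, 0.2500]
t=3: π = [0.2945, 0.2493, 0.2453, 0.2110]
t=4: π = [0.2922, 0.2382, 0.2436, 0.2260]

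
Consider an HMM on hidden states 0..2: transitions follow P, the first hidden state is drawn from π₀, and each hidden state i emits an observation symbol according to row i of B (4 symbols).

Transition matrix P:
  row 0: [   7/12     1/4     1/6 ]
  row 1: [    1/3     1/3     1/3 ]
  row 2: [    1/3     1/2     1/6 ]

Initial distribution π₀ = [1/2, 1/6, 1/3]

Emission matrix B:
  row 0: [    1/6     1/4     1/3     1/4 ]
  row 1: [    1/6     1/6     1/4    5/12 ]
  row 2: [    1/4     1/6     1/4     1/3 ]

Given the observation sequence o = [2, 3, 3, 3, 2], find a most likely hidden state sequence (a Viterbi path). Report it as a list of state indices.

path = [0, 0, 0, 0, 0]

t=0: δ = [1.667e-01, 4.167e-02, 8.333e-02]  (obs o_0=2)
t=1: δ = [2.431e-02, 1.736e-02, 9.259e-03]  ψ = [0, 0, 0]  (obs o_1=3)
t=2: δ = [3.545e-03, 2.532e-03, 1.929e-03]  ψ = [0, 0, 1]  (obs o_2=3)
t=3: δ = [5.169e-04, 4.019e-04, 2.813e-04]  ψ = [0, 2, 1]  (obs o_3=3)
t=4: δ = [1.005e-04, 3.516e-05, 3.349e-05]  ψ = [0, 2, 1]  (obs o_4=2)
backtrack: best end state = 0; path = [0, 0, 0, 0, 0]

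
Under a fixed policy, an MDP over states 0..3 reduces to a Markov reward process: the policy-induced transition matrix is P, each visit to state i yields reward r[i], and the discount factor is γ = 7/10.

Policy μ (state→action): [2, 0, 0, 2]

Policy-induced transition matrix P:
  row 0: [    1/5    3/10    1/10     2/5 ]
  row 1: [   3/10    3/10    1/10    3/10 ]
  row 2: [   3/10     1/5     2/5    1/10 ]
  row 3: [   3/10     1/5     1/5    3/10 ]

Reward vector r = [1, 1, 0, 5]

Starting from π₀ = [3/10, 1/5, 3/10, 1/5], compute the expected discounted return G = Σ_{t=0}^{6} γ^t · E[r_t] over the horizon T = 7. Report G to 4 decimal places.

G = 5.4802

t=0: π = [0.3000, 0.2000, 0.3000, 0.2000], E[r] = 1.5000, γ^t·E[r] = 1.500000, running G = 1.500000
t=1: π = [0.2700, 0.2500, 0.2100, 0.2700], E[r] = 1.8700, γ^t·E[r] = 1.309000, running G = 2.809000
t=2: π = [0.2730, 0.2520, 0.1900, 0.2850], E[r] = 1.9500, γ^t·E[r] = 0.955500, running G = 3.764500
t=3: π = [0.2727, 0.2525, 0.1855, 0.2893], E[r] = 1.9717, γ^t·E[r] = 0.676293, running G = 4.440793
t=4: π = [0.2727, 0.2525, 0.1846, 0.2902], E[r] = 1.9761, γ^t·E[r] = 0.474462, running G = 4.915255
t=5: π = [0.2727, 0.2525, 0.1844, 0.2904], E[r] = 1.9770, γ^t·E[r] = 0.332281, running G = 5.247535
t=6: π = [0.2727, 0.2525, 0.1844, 0.2904], E[r] = 1.9772, γ^t·E[r] = 0.232619, running G = 5.480154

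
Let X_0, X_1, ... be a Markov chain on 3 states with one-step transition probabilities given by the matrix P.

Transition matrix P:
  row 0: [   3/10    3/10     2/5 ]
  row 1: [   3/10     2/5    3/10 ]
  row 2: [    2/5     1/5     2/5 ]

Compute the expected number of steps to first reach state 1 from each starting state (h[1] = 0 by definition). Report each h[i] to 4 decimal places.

First-step conditioning: h[1] = 0; for i ≠ 1, h[i] = 1 + Σ_k P[i][k]·h[k].
  h[0] = 1 + 3/10·h[0] + 2/5·h[2]
  h[2] = 1 + 2/5·h[0] + 2/5·h[2]
Solving the 2×2 linear system over states ≠ 1 gives exactly h = [50/13, 0, 55/13] (h[1] = 0 is the target).

h = [3.8462, 0.0000, 4.2308]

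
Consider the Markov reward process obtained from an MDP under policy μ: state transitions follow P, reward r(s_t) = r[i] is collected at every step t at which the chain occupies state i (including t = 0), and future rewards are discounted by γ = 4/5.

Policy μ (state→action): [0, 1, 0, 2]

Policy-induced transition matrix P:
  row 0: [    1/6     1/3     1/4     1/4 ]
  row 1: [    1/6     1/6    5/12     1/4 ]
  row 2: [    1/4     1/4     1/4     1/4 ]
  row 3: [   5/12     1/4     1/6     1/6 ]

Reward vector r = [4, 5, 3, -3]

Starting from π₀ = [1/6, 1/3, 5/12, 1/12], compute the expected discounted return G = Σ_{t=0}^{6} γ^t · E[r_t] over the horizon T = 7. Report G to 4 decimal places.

t=0: π = [0.1667, 0.3333, 0.4167, 0.0833], E[r] = 3.3333, γ^t·E[r] = 3.333333, running G = 3.333333
t=1: π = [0.2222, 0.2361, 0.2986, 0.2431], E[r] = 2.2361, γ^t·E[r] = 1.788889, running G = 5.122222
t=2: π = [0.2523, 0.2488, 0.2691, 0.2297], E[r] = 2.3715, γ^t·E[r] = 1.517778, running G = 6.640000
t=3: π = [0.2465, 0.2503, 0.2723, 0.2309], E[r] = 2.3620, γ^t·E[r] = 1.209333, running G = 7.849333
t=4: π = [0.2471, 0.2497, 0.2725, 0.2308], E[r] = 2.3619, γ^t·E[r] = 0.967424, running G = 8.816757
t=5: π = [0.2471, 0.2498, 0.2724, 0.2308], E[r] = 2.3620, γ^t·E[r] = 0.773983, running G = 9.590740
t=6: π = [0.2471, 0.2498, 0.2724, 0.2308], E[r] = 2.3620, γ^t·E[r] = 0.619181, running G = 10.209922

G = 10.2099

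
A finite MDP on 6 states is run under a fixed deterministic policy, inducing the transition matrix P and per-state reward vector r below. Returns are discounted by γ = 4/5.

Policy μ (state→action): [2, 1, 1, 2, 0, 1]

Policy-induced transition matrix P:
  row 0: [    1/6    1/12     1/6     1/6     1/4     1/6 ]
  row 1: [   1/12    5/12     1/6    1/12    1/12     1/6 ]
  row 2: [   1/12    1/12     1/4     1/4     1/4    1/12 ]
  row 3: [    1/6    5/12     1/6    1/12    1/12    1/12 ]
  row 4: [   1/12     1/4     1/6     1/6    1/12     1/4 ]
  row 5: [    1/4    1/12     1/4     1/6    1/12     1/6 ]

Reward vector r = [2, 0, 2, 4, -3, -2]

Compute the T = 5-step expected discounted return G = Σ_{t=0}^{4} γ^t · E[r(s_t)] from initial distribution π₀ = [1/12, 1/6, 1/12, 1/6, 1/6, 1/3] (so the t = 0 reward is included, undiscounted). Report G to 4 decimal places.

G = 1.2112

t=0: π = [0.0833, 0.1667, 0.0833, 0.1667, 0.1667, 0.3333], E[r] = -0.1667, γ^t·E[r] = -0.166667, running G = -0.166667
t=1: π = [0.1597, 0.2222, 0.2014, 0.1458, 0.1111, 0.1597], E[r] = 0.6528, γ^t·E[r] = 0.522222, running G = 0.355556
t=2: π = [0.1354, 0.2245, 0.1968, 0.1528, 0.1435, 0.1470], E[r] = 0.5509, γ^t·E[r] = 0.352593, running G = 0.708148
t=3: π = [0.1318, 0.2330, 0.1953, 0.1516, 0.1387, 0.1495], E[r] = 0.5457, γ^t·E[r] = 0.279407, running G = 0.987556
t=4: π = [0.1319, 0.2347, 0.1954, 0.1509, 0.1379, 0.1493], E[r] = 0.5459, γ^t·E[r] = 0.223598, running G = 1.211154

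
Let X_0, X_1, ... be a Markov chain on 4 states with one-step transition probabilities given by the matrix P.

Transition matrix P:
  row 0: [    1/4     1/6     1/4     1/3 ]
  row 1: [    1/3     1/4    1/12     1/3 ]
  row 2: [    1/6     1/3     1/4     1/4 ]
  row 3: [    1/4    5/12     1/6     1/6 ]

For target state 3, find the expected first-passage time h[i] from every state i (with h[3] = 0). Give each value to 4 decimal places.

h = [3.1689, 3.1223, 3.4252, 0.0000]

First-step conditioning: h[3] = 0; for i ≠ 3, h[i] = 1 + Σ_k P[i][k]·h[k].
  h[0] = 1 + 1/4·h[0] + 1/6·h[1] + 1/4·h[2]
  h[1] = 1 + 1/3·h[0] + 1/4·h[1] + 1/12·h[2]
  h[2] = 1 + 1/6·h[0] + 1/3·h[1] + 1/4·h[2]
Solving the 3×3 linear system over states ≠ 3 gives exactly h = [1632/515, 1608/515, 1764/515, 0] (h[3] = 0 is the target).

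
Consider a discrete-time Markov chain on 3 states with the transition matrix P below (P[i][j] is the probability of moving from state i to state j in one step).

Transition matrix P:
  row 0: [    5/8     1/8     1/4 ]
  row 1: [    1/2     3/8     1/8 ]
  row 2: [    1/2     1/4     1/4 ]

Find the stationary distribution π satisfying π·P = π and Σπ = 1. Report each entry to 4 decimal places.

π = [0.5714, 0.2041, 0.2245]

Balance equations π_j = Σ_i π_i·P[i][j]:
  π_0 = 5/8·π_0 + 1/2·π_1 + 1/2·π_2
  π_1 = 1/8·π_0 + 3/8·π_1 + 1/4·π_2
  normalize: π_0 + π_1 + π_2 = 1
Solving the linear system gives exactly π = [4/7, 10/49, 11/49].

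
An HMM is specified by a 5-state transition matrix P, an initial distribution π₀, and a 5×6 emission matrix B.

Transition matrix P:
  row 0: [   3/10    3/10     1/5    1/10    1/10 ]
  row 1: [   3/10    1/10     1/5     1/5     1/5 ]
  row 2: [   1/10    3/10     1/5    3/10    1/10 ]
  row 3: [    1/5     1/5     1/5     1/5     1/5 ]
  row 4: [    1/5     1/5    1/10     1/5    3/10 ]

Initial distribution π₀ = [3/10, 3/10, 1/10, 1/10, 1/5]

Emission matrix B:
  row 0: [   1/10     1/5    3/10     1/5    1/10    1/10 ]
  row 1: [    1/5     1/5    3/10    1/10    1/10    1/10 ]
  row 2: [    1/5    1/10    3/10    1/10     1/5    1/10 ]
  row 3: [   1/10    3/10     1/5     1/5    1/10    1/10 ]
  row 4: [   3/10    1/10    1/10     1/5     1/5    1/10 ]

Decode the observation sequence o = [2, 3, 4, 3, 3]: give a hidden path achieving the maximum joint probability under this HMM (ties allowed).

path = [1, 4, 4, 4, 4]

t=0: δ = [9.000e-02, 9.000e-02, 3.000e-02, 2.000e-02, 2.000e-02]  (obs o_0=2)
t=1: δ = [5.400e-03, 2.700e-03, 1.800e-03, 3.600e-03, 3.600e-03]  ψ = [0, 0, 0, 1, 1]  (obs o_1=3)
t=2: δ = [1.620e-04, 1.620e-04, 2.160e-04, 7.200e-05, 2.160e-04]  ψ = [0, 0, 0, 3, 4]  (obs o_2=4)
t=3: δ = [9.720e-06, 6.480e-06, 4.320e-06, 1.296e-05, 1.296e-05]  ψ = [0, 2, 2, 2, 4]  (obs o_3=3)
t=4: δ = [5.832e-07, 2.916e-07, 2.592e-07, 5.184e-07, 7.776e-07]  ψ = [0, 0, 3, 3, 4]  (obs o_4=3)
backtrack: best end state = 4; path = [1, 4, 4, 4, 4]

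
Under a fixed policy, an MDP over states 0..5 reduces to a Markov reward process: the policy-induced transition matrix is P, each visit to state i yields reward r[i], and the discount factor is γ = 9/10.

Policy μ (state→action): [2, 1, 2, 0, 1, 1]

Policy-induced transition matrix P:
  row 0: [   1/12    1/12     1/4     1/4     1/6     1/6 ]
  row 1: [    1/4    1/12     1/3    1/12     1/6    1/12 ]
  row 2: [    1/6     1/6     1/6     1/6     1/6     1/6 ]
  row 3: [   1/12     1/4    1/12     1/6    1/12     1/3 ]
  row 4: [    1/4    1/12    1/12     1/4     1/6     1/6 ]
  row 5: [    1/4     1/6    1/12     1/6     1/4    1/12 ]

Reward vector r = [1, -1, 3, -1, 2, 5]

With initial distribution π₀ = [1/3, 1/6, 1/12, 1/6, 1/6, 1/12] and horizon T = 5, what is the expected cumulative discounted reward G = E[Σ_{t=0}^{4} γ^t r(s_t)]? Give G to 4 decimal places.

G = 5.7711

t=0: π = [0.3333, 0.1667, 0.0833, 0.1667, 0.1667, 0.0833], E[r] = 1.0000, γ^t·E[r] = 1.000000, running G = 1.000000
t=1: π = [0.1597, 0.1250, 0.1875, 0.1944, 0.1597, 0.1736], E[r] = 1.5903, γ^t·E[r] = 1.431250, running G = 2.431250
t=2: π = [0.1753, 0.1458, 0.1568, 0.1829, 0.1649, 0.1742], E[r] = 1.5179, γ^t·E[r] = 1.229531, running G = 3.660781
t=3: π = [0.1772, 0.1414, 0.1621, 0.1829, 0.1659, 0.1705], E[r] = 1.5235, γ^t·E[r] = 1.110621, running G = 4.771402
t=4: π = [0.1765, 0.1415, 0.1617, 0.1835, 0.1656, 0.1712], E[r] = 1.5237, γ^t·E[r] = 0.999699, running G = 5.771101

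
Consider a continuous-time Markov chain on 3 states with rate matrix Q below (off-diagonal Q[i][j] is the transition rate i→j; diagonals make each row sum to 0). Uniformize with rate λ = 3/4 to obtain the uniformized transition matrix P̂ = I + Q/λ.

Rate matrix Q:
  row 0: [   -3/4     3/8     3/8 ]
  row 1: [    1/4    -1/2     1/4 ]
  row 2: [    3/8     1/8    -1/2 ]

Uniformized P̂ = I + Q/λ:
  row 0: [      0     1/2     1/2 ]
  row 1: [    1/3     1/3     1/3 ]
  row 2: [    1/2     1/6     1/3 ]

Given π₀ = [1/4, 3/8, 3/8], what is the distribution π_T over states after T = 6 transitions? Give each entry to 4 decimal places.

π = [0.2977, 0.3192, 0.3830]

t=0: π = [0.2500, 0.3750, 0.3750]
t=1: π = [0.3125, 0.3125, 0.3750]
t=2: π = [0.2917, 0.3229, 0.3854]
t=3: π = [0.3003, 0.3177, 0.3819]
t=4: π = [0.2969, 0.3197, 0.3834]
t=5: π = [0.2983, 0.3189, 0.3828]
t=6: π = [0.2977, 0.3192, 0.3830]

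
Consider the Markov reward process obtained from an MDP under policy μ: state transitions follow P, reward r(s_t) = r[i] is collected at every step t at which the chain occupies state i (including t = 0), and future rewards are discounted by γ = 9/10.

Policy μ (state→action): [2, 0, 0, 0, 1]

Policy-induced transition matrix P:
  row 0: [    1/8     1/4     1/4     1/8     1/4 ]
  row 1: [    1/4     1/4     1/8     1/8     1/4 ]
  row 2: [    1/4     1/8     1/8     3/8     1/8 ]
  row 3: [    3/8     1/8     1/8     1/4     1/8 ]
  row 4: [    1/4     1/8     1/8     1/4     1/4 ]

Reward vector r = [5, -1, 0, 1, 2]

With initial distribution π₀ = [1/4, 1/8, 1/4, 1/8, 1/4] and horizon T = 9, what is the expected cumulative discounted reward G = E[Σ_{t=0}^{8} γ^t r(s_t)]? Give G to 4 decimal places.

G = 10.3258

t=0: π = [0.2500, 0.1250, 0.2500, 0.1250, 0.2500], E[r] = 1.7500, γ^t·E[r] = 1.750000, running G = 1.750000
t=1: π = [0.2344, 0.1719, 0.1563, 0.2344, 0.2031], E[r] = 1.6406, γ^t·E[r] = 1.476563, running G = 3.226563
t=2: π = [0.2500, 0.1758, 0.1543, 0.2188, 0.2012], E[r] = 1.6953, γ^t·E[r] = 1.373203, running G = 4.599766
t=3: π = [0.2461, 0.1782, 0.1563, 0.2161, 0.2034], E[r] = 1.6750, γ^t·E[r] = 1.221111, running G = 5.820876
t=4: π = [0.2462, 0.1780, 0.1558, 0.2165, 0.2035], E[r] = 1.6766, γ^t·E[r] = 1.100021, running G = 6.920897
t=5: π = [0.2463, 0.1780, 0.1558, 0.2164, 0.2035], E[r] = 1.6767, γ^t·E[r] = 0.990097, running G = 7.910994
t=6: π = [0.2463, 0.1780, 0.1558, 0.2164, 0.2035], E[r] = 1.6767, γ^t·E[r] = 0.891060, running G = 8.802054
t=7: π = [0.2463, 0.1780, 0.1558, 0.2164, 0.2035], E[r] = 1.6767, γ^t·E[r] = 0.801957, running G = 9.604011
t=8: π = [0.2463, 0.1780, 0.1558, 0.2164, 0.2035], E[r] = 1.6767, γ^t·E[r] = 0.721762, running G = 10.325773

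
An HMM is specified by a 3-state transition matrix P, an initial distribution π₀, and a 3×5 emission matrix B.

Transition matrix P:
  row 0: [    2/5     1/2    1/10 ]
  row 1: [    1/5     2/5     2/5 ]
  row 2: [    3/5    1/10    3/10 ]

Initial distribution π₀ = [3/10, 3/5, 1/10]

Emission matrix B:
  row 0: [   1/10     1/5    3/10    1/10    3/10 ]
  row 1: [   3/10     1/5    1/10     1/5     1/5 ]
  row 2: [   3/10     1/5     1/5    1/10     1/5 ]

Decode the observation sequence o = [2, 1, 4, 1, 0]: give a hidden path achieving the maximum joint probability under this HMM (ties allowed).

path = [0, 1, 2, 0, 1]

t=0: δ = [9.000e-02, 6.000e-02, 2.000e-02]  (obs o_0=2)
t=1: δ = [7.200e-03, 9.000e-03, 4.800e-03]  ψ = [0, 0, 1]  (obs o_1=1)
t=2: δ = [8.640e-04, 7.200e-04, 7.200e-04]  ψ = [0, 0, 1]  (obs o_2=4)
t=3: δ = [8.640e-05, 8.640e-05, 5.760e-05]  ψ = [2, 0, 1]  (obs o_3=1)
t=4: δ = [3.456e-06, 1.296e-05, 1.037e-05]  ψ = [0, 0, 1]  (obs o_4=0)
backtrack: best end state = 1; path = [0, 1, 2, 0, 1]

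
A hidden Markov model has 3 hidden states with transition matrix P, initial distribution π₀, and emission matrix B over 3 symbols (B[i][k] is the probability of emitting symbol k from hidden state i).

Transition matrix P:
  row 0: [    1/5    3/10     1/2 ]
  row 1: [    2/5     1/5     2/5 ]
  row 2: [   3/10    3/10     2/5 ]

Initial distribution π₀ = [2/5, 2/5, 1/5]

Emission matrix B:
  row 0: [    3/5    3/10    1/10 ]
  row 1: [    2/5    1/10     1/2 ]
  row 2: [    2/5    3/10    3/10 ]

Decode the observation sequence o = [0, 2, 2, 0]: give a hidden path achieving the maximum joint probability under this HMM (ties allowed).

path = [0, 2, 1, 0]

t=0: δ = [2.400e-01, 1.600e-01, 8.000e-02]  (obs o_0=0)
t=1: δ = [6.400e-03, 3.600e-02, 3.600e-02]  ψ = [1, 0, 0]  (obs o_1=2)
t=2: δ = [1.440e-03, 5.400e-03, 4.320e-03]  ψ = [1, 2, 1]  (obs o_2=2)
t=3: δ = [1.296e-03, 5.184e-04, 8.640e-04]  ψ = [1, 2, 1]  (obs o_3=0)
backtrack: best end state = 0; path = [0, 2, 1, 0]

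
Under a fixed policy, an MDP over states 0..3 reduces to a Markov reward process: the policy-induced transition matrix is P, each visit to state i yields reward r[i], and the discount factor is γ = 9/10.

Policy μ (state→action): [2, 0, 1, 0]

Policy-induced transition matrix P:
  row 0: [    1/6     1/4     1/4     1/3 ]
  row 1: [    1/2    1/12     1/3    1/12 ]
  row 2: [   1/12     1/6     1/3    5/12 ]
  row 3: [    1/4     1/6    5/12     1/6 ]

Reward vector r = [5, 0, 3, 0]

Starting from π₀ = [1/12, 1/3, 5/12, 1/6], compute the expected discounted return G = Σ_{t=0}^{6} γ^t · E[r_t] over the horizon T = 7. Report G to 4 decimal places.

G = 10.6827

t=0: π = [0.0833, 0.3333, 0.4167, 0.1667], E[r] = 1.6667, γ^t·E[r] = 1.666667, running G = 1.666667
t=1: π = [0.2569, 0.1458, 0.3403, 0.2569], E[r] = 2.3056, γ^t·E[r] = 2.075000, running G = 3.741667
t=2: π = [0.2083, 0.1759, 0.3333, 0.2824], E[r] = 2.0417, γ^t·E[r] = 1.653750, running G = 5.395417
t=3: π = [0.2211, 0.1694, 0.3395, 0.2701], E[r] = 2.1238, γ^t·E[r] = 1.548281, running G = 6.943698
t=4: π = [0.2173, 0.1710, 0.3374, 0.2743], E[r] = 2.0989, γ^t·E[r] = 1.377105, running G = 8.320803
t=5: π = [0.2184, 0.1705, 0.3381, 0.2730], E[r] = 2.1062, γ^t·E[r] = 1.243700, running G = 9.564503
t=6: π = [0.2181, 0.1707, 0.3379, 0.2734], E[r] = 2.1041, γ^t·E[r] = 1.118195, running G = 10.682698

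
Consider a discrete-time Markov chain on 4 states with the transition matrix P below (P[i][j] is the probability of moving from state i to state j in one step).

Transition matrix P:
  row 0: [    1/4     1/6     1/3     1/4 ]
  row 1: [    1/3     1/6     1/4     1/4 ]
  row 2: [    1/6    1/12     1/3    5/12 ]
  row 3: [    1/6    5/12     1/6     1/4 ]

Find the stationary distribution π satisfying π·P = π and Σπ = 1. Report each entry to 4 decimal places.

π = [0.2215, 0.2181, 0.2661, 0.2944]

Balance equations π_j = Σ_i π_i·P[i][j]:
  π_0 = 1/4·π_0 + 1/3·π_1 + 1/6·π_2 + 1/6·π_3
  π_1 = 1/6·π_0 + 1/6·π_1 + 1/12·π_2 + 5/12·π_3
  π_2 = 1/3·π_0 + 1/4·π_1 + 1/3·π_2 + 1/6·π_3
  normalize: π_0 + π_1 + π_2 + π_3 = 1
Solving the linear system gives exactly π = [196/885, 193/885, 157/590, 521/1770].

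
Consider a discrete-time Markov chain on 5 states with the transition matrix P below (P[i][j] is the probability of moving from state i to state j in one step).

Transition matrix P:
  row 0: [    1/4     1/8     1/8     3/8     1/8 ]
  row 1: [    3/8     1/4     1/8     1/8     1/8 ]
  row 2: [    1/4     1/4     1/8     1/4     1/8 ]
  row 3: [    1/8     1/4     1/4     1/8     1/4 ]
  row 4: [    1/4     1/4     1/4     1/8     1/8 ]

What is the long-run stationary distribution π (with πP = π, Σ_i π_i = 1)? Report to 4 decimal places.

π = [0.2512, 0.2186, 0.1700, 0.2091, 0.1511]

Balance equations π_j = Σ_i π_i·P[i][j]:
  π_0 = 1/4·π_0 + 3/8·π_1 + 1/4·π_2 + 1/8·π_3 + 1/4·π_4
  π_1 = 1/8·π_0 + 1/4·π_1 + 1/4·π_2 + 1/4·π_3 + 1/4·π_4
  π_2 = 1/8·π_0 + 1/8·π_1 + 1/8·π_2 + 1/4·π_3 + 1/4·π_4
  π_3 = 3/8·π_0 + 1/8·π_1 + 1/4·π_2 + 1/8·π_3 + 1/8·π_4
  normalize: π_0 + π_1 + π_2 + π_3 + π_4 = 1
Solving the linear system gives exactly π = [1210/4817, 1053/4817, 819/4817, 1007/4817, 728/4817].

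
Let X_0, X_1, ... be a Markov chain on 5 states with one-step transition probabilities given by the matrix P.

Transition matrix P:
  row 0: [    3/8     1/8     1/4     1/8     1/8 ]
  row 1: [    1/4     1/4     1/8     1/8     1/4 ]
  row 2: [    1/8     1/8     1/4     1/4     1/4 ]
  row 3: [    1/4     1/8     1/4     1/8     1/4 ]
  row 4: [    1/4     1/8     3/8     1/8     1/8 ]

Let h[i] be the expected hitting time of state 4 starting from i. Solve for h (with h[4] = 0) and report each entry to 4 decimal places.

First-step conditioning: h[4] = 0; for i ≠ 4, h[i] = 1 + Σ_k P[i][k]·h[k].
  h[0] = 1 + 3/8·h[0] + 1/8·h[1] + 1/4·h[2] + 1/8·h[3]
  h[1] = 1 + 1/4·h[0] + 1/4·h[1] + 1/8·h[2] + 1/8·h[3]
  h[2] = 1 + 1/8·h[0] + 1/8·h[1] + 1/4·h[2] + 1/4·h[3]
  h[3] = 1 + 1/4·h[0] + 1/8·h[1] + 1/4·h[2] + 1/8·h[3]
Solving the 4×4 linear system over states ≠ 4 gives exactly h = [3584/685, 3144/685, 616/137, 3136/685, 0] (h[4] = 0 is the target).

h = [5.2321, 4.5898, 4.4964, 4.5781, 0.0000]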